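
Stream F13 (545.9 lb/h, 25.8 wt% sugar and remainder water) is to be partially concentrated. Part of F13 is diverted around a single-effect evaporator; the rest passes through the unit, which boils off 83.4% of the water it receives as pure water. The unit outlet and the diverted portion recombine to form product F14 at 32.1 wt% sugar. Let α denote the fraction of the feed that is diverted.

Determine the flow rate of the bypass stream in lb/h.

372.8 lb/h

All 545.9×0.258 = 140.84 lb/h of sugar reaches F14, so F14 = 140.84/0.321 = 438.76 lb/h and vapour = 107.14 lb/h.
The evaporator receives (1−α)·545.9 of feed at 0.742 water and removes 0.834 of that water:
0.834×0.742×(1−α)×545.9 = 107.14
(1−α) = 107.14/337.82 = 0.3172;  α = 0.6828.
Bypass flow = 0.6828×545.9 = 372.77 lb/h.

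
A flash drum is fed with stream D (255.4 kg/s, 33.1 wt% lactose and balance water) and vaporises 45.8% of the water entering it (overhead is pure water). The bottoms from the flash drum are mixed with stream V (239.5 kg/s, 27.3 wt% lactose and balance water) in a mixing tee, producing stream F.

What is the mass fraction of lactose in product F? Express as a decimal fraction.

Vapour removed = 0.458×0.669×255.4 = 78.255 kg/s; concentrate = 177.14 kg/s.
lactose reaching the mixer = 84.537 (from concentrate) + 239.5×0.273 = 149.92 kg/s.
Product flow = 177.14 + 239.5 = 416.64 kg/s; lactose fraction = 0.3598.

0.3598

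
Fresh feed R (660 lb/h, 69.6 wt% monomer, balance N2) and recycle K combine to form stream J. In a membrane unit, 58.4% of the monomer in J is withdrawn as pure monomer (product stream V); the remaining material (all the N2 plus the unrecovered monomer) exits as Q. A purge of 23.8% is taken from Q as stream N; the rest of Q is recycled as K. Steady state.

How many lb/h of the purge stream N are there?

267.2 lb/h

N2 enters only via R and leaves only via the purge: 660×0.304 = 0.238×(N2 in Q), and the membrane unit passes all N2, so N2 in J = N2 in Q = 843.03 lb/h.
monomer in J: m_A = 660×0.696 + (1−0.238)·(1−0.584)·m_A, so m_A = 459.36/0.6830 = 672.55 lb/h.
Q = (1−0.584)×672.55 + 843.03 = 1122.8 lb/h.
Purge N = 0.238×1122.8 = 267.23 lb/h.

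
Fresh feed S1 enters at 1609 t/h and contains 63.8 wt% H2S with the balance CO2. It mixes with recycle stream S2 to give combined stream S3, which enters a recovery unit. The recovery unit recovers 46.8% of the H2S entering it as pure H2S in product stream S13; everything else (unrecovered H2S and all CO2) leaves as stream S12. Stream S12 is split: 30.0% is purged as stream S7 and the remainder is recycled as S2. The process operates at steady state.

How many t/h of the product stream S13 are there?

765.5 t/h

H2S in S3: m_A = 1609×0.638 + (1−0.300)·(1−0.468)·m_A, so m_A = 1026.5/0.6276 = 1635.7 t/h.
Product S13 = 0.468×1635.7 = 765.49 t/h.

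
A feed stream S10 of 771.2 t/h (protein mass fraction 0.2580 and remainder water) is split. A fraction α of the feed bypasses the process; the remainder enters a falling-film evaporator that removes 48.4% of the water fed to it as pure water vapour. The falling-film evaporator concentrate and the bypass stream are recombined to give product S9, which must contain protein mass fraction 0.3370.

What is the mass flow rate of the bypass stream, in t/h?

267.8 t/h

All 771.2×0.258 = 198.97 t/h of protein reaches S9, so S9 = 198.97/0.337 = 590.41 t/h and vapour = 180.79 t/h.
The evaporator receives (1−α)·771.2 of feed at 0.742 water and removes 0.484 of that water:
0.484×0.742×(1−α)×771.2 = 180.79
(1−α) = 180.79/276.96 = 0.6528;  α = 0.3472.
Bypass flow = 0.3472×771.2 = 267.8 t/h.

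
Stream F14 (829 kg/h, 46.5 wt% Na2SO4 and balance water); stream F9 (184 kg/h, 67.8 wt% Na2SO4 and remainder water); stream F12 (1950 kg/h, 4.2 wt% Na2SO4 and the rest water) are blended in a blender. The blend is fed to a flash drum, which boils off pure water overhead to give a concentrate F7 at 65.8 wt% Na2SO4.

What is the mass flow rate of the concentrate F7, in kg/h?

899.9 kg/h

Na2SO4 entering = 829×0.465 + 184×0.678 + 1950×0.042 = 592.14 kg/h.
All Na2SO4 reports to F7, so F7 = 592.14/0.658 = 899.9 kg/h.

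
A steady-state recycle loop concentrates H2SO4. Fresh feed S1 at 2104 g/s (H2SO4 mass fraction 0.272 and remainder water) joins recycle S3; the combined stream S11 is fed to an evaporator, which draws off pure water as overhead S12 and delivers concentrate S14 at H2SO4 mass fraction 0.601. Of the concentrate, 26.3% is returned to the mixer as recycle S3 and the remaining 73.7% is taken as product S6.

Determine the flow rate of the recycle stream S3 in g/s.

Overall H2SO4 balance (none leaves overhead): H2SO4 in fresh feed = H2SO4 in product, i.e. 2104×0.272 = (1−0.263)·S14·0.601.
S14 = 572.29/(0.601×0.737) = 1292 g/s.
Recycle S3 = 0.263×1292 = 339.8 g/s.

339.8 g/s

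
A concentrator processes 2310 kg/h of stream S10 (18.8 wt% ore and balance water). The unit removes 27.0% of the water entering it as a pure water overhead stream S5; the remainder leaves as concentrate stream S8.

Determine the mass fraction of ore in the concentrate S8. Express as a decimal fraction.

ore is not removed: 2310×0.188 = 434.28 kg/h of ore enters S8.
water entering = 2310×0.812 = 1875.7 kg/h; overhead removed = 0.270×1875.7 = 506.44 kg/h.
Concentrate = 2310 − 506.44 = 1803.6 kg/h.
Mass fraction = 434.28/1803.6 = 0.241.

0.241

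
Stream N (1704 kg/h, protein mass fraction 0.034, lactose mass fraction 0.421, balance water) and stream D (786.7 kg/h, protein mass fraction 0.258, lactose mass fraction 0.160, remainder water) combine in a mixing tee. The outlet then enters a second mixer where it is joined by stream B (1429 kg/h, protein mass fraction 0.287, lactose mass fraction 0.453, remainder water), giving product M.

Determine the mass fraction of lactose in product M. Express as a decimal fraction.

0.380

Overall, product flow = 3919.7 kg/h.
lactose in = 1704×0.421 + 786.7×0.160 + 1429×0.453 = 1490.6 kg/h.
lactose fraction in M = 0.380.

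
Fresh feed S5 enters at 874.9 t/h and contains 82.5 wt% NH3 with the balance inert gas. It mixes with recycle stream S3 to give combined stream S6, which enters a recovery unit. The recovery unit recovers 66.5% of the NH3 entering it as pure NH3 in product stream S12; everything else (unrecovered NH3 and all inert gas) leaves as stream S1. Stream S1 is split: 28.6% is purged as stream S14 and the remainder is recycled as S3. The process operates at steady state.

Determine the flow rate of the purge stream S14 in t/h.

inert gas enters only via S5 and leaves only via the purge: 874.9×0.175 = 0.286×(inert gas in S1), and the recovery unit passes all inert gas, so inert gas in S6 = inert gas in S1 = 535.34 t/h.
NH3 in S6: m_A = 874.9×0.825 + (1−0.286)·(1−0.665)·m_A, so m_A = 721.79/0.7608 = 948.72 t/h.
S1 = (1−0.665)×948.72 + 535.34 = 853.16 t/h.
Purge S14 = 0.286×853.16 = 244 t/h.

244 t/h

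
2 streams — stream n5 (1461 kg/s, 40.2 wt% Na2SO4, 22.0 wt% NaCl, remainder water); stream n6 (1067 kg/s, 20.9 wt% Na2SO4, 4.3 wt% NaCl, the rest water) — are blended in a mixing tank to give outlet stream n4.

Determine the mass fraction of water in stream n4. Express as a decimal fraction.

Total flow out = 1461 + 1067 = 2528 kg/s.
water in = 1461×0.378 + 1067×0.748 = 1350.4 kg/s.
water mass fraction in n4 = 1350.4/2528 = 0.534.

0.534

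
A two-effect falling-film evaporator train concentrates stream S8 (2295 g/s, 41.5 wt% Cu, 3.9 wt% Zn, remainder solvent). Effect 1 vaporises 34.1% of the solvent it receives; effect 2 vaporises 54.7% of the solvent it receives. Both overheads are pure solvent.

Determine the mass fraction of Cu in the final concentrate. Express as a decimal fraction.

solvent in feed = 2295×0.546 = 1253.1 g/s.
After stage 1: solvent left = (1−0.341)×1253.1 = 825.77; stream total = 1867.7 g/s.
After stage 2: solvent left = (1−0.547)×825.77 = 374.08; final concentrate = 1416 g/s.
Cu fraction = 952.42/1416 = 0.673.

0.673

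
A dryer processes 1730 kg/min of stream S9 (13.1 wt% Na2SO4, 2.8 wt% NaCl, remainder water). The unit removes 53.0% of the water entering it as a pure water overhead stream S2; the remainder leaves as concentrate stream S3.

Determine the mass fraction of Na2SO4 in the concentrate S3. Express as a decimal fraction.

Na2SO4 is not removed: 1730×0.131 = 226.63 kg/min of Na2SO4 enters S3.
water entering = 1730×0.841 = 1454.9 kg/min; overhead removed = 0.530×1454.9 = 771.11 kg/min.
Concentrate = 1730 − 771.11 = 958.89 kg/min.
Mass fraction = 226.63/958.89 = 0.236.

0.236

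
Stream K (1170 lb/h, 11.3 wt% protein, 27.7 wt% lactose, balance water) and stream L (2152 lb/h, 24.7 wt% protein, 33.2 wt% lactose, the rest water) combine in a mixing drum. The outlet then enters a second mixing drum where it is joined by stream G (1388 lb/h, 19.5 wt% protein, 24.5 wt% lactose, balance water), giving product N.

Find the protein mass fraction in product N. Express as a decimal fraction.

0.198

Overall, product flow = 4710 lb/h.
protein in = 1170×0.113 + 2152×0.247 + 1388×0.195 = 934.41 lb/h.
protein fraction in N = 0.198.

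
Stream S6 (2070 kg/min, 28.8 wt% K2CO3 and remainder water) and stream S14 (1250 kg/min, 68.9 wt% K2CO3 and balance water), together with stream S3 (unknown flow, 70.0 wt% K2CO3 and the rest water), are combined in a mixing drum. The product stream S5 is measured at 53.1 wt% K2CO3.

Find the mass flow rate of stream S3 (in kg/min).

1808 kg/min

Let S3 be the unknown flow. Total out = 3320 + S3.
K2CO3 balance: 1457.4 + 0.700·S3 = 0.531·(3320 + S3)
(0.700 − 0.531)·S3 = 0.531×3320 − 1457.4 = 305.51
S3 = 305.51 / 0.169 = 1807.8 kg/min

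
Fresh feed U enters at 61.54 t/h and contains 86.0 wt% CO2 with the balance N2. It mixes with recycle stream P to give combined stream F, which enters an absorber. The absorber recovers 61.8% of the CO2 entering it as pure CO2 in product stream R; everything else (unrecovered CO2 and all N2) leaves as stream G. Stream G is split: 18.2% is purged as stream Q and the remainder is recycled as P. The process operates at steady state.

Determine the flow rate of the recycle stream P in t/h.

N2 enters only via U and leaves only via the purge: 61.54×0.140 = 0.182×(N2 in G), and the absorber passes all N2, so N2 in F = N2 in G = 47.338 t/h.
CO2 in F: m_A = 61.54×0.860 + (1−0.182)·(1−0.618)·m_A, so m_A = 52.924/0.6875 = 76.978 t/h.
G = (1−0.618)×76.978 + 47.338 = 76.744 t/h.
Recycle P = (1−0.182)×76.744 = 62.777 t/h.

62.78 t/h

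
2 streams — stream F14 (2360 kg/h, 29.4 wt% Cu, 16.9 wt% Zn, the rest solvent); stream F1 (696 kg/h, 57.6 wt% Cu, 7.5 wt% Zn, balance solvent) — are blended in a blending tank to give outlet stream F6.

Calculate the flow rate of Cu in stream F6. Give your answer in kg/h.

1095 kg/h

Cu out = Cu in = 2360×0.294 + 696×0.576 = 1094.7 kg/h.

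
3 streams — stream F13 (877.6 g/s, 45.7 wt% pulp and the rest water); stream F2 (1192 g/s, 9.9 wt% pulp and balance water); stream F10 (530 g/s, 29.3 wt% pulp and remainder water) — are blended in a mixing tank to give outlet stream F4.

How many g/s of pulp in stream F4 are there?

pulp out = pulp in = 877.6×0.457 + 1192×0.099 + 530×0.293 = 674.36 g/s.

674.4 g/s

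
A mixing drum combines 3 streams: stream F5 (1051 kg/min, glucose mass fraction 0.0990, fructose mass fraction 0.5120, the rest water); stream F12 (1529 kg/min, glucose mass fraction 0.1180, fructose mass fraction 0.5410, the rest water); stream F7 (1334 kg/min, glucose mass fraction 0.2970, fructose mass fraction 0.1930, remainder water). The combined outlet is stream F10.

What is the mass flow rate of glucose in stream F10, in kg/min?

glucose out = glucose in = 1051×0.099 + 1529×0.118 + 1334×0.297 = 680.67 kg/min.

680.7 kg/min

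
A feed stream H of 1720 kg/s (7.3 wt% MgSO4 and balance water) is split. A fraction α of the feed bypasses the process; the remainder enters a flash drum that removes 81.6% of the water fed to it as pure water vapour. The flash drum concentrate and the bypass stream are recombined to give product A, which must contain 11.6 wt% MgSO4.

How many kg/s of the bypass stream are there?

All 1720×0.073 = 125.56 kg/s of MgSO4 reaches A, so A = 125.56/0.116 = 1082.4 kg/s and vapour = 637.59 kg/s.
The evaporator receives (1−α)·1720 of feed at 0.927 water and removes 0.816 of that water:
0.816×0.927×(1−α)×1720 = 637.59
(1−α) = 637.59/1301.1 = 0.4901;  α = 0.5099.
Bypass flow = 0.5099×1720 = 877.11 kg/s.

877.1 kg/s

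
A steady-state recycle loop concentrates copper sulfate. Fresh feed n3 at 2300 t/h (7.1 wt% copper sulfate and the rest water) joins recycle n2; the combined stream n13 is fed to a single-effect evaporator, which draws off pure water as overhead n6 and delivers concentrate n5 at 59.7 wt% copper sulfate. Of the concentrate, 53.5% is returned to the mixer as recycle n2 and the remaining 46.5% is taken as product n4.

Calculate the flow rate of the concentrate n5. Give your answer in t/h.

Overall copper sulfate balance (none leaves overhead): copper sulfate in fresh feed = copper sulfate in product, i.e. 2300×0.071 = (1−0.535)·n5·0.597.
n5 = 163.3/(0.597×0.465) = 588.25 t/h.

588.2 t/h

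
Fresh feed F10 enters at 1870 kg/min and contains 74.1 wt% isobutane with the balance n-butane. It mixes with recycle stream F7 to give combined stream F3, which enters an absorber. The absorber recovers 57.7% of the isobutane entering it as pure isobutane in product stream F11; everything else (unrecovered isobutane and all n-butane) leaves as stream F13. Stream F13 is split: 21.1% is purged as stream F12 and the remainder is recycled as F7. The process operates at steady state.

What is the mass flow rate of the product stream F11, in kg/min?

1200 kg/min

isobutane in F3: m_A = 1870×0.741 + (1−0.211)·(1−0.577)·m_A, so m_A = 1385.7/0.6663 = 2079.8 kg/min.
Product F11 = 0.577×2079.8 = 1200 kg/min.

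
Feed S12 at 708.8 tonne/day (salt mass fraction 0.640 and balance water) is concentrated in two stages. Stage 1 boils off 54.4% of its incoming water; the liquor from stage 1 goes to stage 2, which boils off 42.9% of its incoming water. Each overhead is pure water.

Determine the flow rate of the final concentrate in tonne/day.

520.1 tonne/day

water in feed = 708.8×0.360 = 255.17 tonne/day.
After stage 1: water left = (1−0.544)×255.17 = 116.36; stream total = 569.99 tonne/day.
After stage 2: water left = (1−0.429)×116.36 = 66.44; final concentrate = 520.07 tonne/day.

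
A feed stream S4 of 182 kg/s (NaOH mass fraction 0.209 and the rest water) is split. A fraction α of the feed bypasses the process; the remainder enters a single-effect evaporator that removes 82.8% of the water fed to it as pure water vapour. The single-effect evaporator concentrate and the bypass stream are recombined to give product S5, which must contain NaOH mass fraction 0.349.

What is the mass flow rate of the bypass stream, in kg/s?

70.53 kg/s

All 182×0.209 = 38.038 kg/s of NaOH reaches S5, so S5 = 38.038/0.349 = 108.99 kg/s and vapour = 73.009 kg/s.
The evaporator receives (1−α)·182 of feed at 0.791 water and removes 0.828 of that water:
0.828×0.791×(1−α)×182 = 73.009
(1−α) = 73.009/119.2 = 0.6125;  α = 0.3875.
Bypass flow = 0.3875×182 = 70.528 kg/s.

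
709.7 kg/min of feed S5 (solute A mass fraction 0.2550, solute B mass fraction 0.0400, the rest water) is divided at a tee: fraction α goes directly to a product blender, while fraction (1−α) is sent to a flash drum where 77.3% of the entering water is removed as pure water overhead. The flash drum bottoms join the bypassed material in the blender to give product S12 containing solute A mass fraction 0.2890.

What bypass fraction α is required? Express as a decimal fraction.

All 709.7×0.255 = 180.97 kg/min of solute A reaches S12, so S12 = 180.97/0.289 = 626.21 kg/min and vapour = 83.494 kg/min.
The evaporator receives (1−α)·709.7 of feed at 0.705 water and removes 0.773 of that water:
0.773×0.705×(1−α)×709.7 = 83.494
(1−α) = 83.494/386.76 = 0.2159;  α = 0.7841.

0.784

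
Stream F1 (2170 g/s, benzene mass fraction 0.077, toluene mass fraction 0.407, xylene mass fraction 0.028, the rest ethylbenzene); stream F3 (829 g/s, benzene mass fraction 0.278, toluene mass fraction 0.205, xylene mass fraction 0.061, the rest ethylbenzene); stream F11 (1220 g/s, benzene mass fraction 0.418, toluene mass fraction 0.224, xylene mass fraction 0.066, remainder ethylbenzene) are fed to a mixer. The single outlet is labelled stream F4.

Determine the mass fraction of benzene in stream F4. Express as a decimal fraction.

0.215

Total flow out = 2170 + 829 + 1220 = 4219 g/s.
benzene in = 2170×0.077 + 829×0.278 + 1220×0.418 = 907.51 g/s.
benzene mass fraction in F4 = 907.51/4219 = 0.215.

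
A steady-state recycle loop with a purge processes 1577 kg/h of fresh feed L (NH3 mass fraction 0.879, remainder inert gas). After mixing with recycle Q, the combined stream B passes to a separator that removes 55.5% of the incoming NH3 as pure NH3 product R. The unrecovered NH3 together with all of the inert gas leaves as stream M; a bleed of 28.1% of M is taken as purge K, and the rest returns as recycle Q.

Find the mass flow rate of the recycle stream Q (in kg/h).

1140 kg/h

inert gas enters only via L and leaves only via the purge: 1577×0.121 = 0.281×(inert gas in M), and the separator passes all inert gas, so inert gas in B = inert gas in M = 679.06 kg/h.
NH3 in B: m_A = 1577×0.879 + (1−0.281)·(1−0.555)·m_A, so m_A = 1386.2/0.6800 = 2038.4 kg/h.
M = (1−0.555)×2038.4 + 679.06 = 1586.1 kg/h.
Recycle Q = (1−0.281)×1586.1 = 1140.4 kg/h.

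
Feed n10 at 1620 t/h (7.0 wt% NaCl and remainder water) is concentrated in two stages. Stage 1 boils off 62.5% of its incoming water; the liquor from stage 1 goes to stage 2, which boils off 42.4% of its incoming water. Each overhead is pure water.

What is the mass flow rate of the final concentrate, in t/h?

438.8 t/h

water in feed = 1620×0.930 = 1506.6 t/h.
After stage 1: water left = (1−0.625)×1506.6 = 564.98; stream total = 678.37 t/h.
After stage 2: water left = (1−0.424)×564.98 = 325.43; final concentrate = 438.83 t/h.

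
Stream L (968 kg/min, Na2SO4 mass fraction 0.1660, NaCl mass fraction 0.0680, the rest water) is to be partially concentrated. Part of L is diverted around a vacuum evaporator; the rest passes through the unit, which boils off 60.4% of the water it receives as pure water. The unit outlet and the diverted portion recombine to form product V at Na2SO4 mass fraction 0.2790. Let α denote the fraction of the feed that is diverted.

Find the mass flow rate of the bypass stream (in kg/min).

All 968×0.166 = 160.69 kg/min of Na2SO4 reaches V, so V = 160.69/0.279 = 575.94 kg/min and vapour = 392.06 kg/min.
The evaporator receives (1−α)·968 of feed at 0.766 water and removes 0.604 of that water:
0.604×0.766×(1−α)×968 = 392.06
(1−α) = 392.06/447.86 = 0.8754;  α = 0.1246.
Bypass flow = 0.1246×968 = 120.61 kg/min.

120.6 kg/min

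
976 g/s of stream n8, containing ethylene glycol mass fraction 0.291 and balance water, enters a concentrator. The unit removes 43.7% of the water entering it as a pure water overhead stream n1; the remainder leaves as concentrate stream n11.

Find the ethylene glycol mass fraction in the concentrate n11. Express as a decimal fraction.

ethylene glycol is not removed: 976×0.291 = 284.02 g/s of ethylene glycol enters n11.
water entering = 976×0.709 = 691.98 g/s; overhead removed = 0.437×691.98 = 302.4 g/s.
Concentrate = 976 − 302.4 = 673.6 g/s.
Mass fraction = 284.02/673.6 = 0.422.

0.422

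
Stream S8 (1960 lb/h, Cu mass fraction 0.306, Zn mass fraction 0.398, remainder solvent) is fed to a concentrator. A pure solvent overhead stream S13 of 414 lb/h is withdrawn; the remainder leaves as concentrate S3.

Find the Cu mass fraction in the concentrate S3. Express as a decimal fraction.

0.388

Cu is not removed: 1960×0.306 = 599.76 lb/h of Cu enters S3.
Concentrate = 1960 − 414 = 1546 lb/h.
Mass fraction = 599.76/1546 = 0.388.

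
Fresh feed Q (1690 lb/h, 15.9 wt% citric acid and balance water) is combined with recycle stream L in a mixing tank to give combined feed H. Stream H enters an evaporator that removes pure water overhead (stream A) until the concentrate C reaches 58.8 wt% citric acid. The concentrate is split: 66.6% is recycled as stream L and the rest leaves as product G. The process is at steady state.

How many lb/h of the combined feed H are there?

2601 lb/h

Overall citric acid balance (none leaves overhead): citric acid in fresh feed = citric acid in product, i.e. 1690×0.159 = (1−0.666)·C·0.588.
C = 268.71/(0.588×0.334) = 1368.2 lb/h.
Recycle L = 0.666×1368.2 = 911.24 lb/h.
Combined feed H = 1690 + 911.24 = 2601.2 lb/h.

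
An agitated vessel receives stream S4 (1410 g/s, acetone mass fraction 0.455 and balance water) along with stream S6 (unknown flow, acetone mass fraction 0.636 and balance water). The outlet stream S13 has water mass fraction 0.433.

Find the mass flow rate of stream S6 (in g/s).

2289 g/s

Let S6 be the unknown flow. Total out = 1410 + S6.
water balance: 768.45 + 0.364·S6 = 0.433·(1410 + S6)
(0.364 − 0.433)·S6 = 0.433×1410 − 768.45 = -157.92
S6 = -157.92 / -0.069 = 2288.7 g/s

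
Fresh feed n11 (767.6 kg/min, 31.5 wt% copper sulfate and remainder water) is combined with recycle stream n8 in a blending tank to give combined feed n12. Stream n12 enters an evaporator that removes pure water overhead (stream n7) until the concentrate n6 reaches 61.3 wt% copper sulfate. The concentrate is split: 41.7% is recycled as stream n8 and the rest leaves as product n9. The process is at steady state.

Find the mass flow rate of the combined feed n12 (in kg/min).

Overall copper sulfate balance (none leaves overhead): copper sulfate in fresh feed = copper sulfate in product, i.e. 767.6×0.315 = (1−0.417)·n6·0.613.
n6 = 241.79/(0.613×0.583) = 676.58 kg/min.
Recycle n8 = 0.417×676.58 = 282.13 kg/min.
Combined feed n12 = 767.6 + 282.13 = 1049.7 kg/min.

1050 kg/min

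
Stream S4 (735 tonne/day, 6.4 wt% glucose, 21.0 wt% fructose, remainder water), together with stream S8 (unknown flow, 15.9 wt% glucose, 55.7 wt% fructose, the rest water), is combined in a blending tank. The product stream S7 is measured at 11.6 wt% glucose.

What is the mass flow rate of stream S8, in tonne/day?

888.8 tonne/day

Let S8 be the unknown flow. Total out = 735 + S8.
glucose balance: 47.04 + 0.159·S8 = 0.116·(735 + S8)
(0.159 − 0.116)·S8 = 0.116×735 − 47.04 = 38.22
S8 = 38.22 / 0.043 = 888.84 tonne/day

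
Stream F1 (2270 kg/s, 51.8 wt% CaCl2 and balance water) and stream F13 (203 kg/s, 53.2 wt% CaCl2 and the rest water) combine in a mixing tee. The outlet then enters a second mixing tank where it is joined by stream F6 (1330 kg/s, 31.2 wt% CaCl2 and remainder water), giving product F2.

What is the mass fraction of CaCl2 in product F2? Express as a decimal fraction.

Overall, product flow = 3803 kg/s.
CaCl2 in = 2270×0.518 + 203×0.532 + 1330×0.312 = 1698.8 kg/s.
CaCl2 fraction in F2 = 0.4467.

0.4467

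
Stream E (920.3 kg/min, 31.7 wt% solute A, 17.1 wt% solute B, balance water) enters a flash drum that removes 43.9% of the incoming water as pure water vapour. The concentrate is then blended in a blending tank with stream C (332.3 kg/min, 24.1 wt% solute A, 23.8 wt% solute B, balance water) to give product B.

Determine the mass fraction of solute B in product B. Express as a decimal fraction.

Vapour removed = 0.439×0.512×920.3 = 206.85 kg/min; concentrate = 713.45 kg/min.
solute B reaching the mixer = 157.37 (from concentrate) + 332.3×0.238 = 236.46 kg/min.
Product flow = 713.45 + 332.3 = 1045.7 kg/min; solute B fraction = 0.226.

0.226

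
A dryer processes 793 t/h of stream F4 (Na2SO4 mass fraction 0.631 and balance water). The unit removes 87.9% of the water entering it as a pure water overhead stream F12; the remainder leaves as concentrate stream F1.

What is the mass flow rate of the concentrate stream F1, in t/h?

water entering = 793×0.369 = 292.62 t/h; overhead removed = 0.879×292.62 = 257.21 t/h.
Concentrate = 793 − 257.21 = 535.79 t/h.

535.8 t/h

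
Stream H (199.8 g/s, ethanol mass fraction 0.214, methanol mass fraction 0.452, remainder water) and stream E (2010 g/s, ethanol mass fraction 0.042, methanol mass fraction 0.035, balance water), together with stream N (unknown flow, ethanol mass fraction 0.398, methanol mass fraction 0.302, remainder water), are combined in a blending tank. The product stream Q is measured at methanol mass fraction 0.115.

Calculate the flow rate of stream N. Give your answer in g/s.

499.8 g/s

Let N be the unknown flow. Total out = 2209.8 + N.
methanol balance: 160.66 + 0.302·N = 0.115·(2209.8 + N)
(0.302 − 0.115)·N = 0.115×2209.8 − 160.66 = 93.467
N = 93.467 / 0.187 = 499.83 g/s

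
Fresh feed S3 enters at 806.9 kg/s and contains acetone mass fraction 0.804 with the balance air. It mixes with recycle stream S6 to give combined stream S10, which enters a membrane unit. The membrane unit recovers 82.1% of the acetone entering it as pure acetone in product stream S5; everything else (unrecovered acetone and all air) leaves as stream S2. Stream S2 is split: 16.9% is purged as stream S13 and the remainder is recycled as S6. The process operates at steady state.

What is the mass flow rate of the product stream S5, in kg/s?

acetone in S10: m_A = 806.9×0.804 + (1−0.169)·(1−0.821)·m_A, so m_A = 648.75/0.8513 = 762.11 kg/s.
Product S5 = 0.821×762.11 = 625.69 kg/s.

625.7 kg/s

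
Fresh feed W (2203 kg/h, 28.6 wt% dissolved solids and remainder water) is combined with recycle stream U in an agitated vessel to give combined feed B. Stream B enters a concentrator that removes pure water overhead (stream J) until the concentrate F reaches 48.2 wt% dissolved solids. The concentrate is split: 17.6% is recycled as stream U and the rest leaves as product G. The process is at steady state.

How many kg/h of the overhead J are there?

Overall dissolved solids balance (none leaves overhead): dissolved solids in fresh feed = dissolved solids in product, i.e. 2203×0.286 = (1−0.176)·F·0.482.
F = 630.06/(0.482×0.824) = 1586.4 kg/h.
Recycle U = 0.176×1586.4 = 279.2 kg/h.
Combined feed B = 2203 + 279.2 = 2482.2 kg/h.
Overhead J = B − F = 2482.2 − 1586.4 = 895.83 kg/h.

895.8 kg/h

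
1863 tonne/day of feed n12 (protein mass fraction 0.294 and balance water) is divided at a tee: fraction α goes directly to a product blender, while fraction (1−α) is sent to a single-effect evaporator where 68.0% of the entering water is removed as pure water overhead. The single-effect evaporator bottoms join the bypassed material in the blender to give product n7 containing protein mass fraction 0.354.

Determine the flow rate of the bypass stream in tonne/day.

1205 tonne/day

All 1863×0.294 = 547.72 tonne/day of protein reaches n7, so n7 = 547.72/0.354 = 1547.2 tonne/day and vapour = 315.76 tonne/day.
The evaporator receives (1−α)·1863 of feed at 0.706 water and removes 0.680 of that water:
0.680×0.706×(1−α)×1863 = 315.76
(1−α) = 315.76/894.39 = 0.3530;  α = 0.6470.
Bypass flow = 0.6470×1863 = 1205.3 tonne/day.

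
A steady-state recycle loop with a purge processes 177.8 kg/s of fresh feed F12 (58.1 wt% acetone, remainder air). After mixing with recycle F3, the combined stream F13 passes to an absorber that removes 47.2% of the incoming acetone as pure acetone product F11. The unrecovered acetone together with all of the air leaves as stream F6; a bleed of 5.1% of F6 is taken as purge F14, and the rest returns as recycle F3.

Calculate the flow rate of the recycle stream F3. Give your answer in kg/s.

1490 kg/s

air enters only via F12 and leaves only via the purge: 177.8×0.419 = 0.051×(air in F6), and the absorber passes all air, so air in F13 = air in F6 = 1460.7 kg/s.
acetone in F13: m_A = 177.8×0.581 + (1−0.051)·(1−0.472)·m_A, so m_A = 103.3/0.4989 = 207.05 kg/s.
F6 = (1−0.472)×207.05 + 1460.7 = 1570.1 kg/s.
Recycle F3 = (1−0.051)×1570.1 = 1490 kg/s.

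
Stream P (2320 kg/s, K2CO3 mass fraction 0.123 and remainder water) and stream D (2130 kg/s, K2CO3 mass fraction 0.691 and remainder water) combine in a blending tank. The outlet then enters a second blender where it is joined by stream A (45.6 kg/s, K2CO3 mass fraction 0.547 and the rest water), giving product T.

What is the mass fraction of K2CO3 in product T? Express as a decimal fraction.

Overall, product flow = 4495.6 kg/s.
K2CO3 in = 2320×0.123 + 2130×0.691 + 45.6×0.547 = 1782.1 kg/s.
K2CO3 fraction in T = 0.396.

0.396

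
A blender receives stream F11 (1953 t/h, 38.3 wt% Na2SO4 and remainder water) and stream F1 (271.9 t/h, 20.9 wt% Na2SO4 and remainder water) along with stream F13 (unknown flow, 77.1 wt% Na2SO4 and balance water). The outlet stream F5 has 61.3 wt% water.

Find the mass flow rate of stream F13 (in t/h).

146.4 t/h

Let F13 be the unknown flow. Total out = 2224.9 + F13.
water balance: 1420.1 + 0.229·F13 = 0.613·(2224.9 + F13)
(0.229 − 0.613)·F13 = 0.613×2224.9 − 1420.1 = -56.21
F13 = -56.21 / -0.384 = 146.38 t/h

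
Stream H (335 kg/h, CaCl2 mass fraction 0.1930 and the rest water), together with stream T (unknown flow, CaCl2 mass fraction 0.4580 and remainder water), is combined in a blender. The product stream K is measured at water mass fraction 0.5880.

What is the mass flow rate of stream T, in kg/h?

1595 kg/h

Let T be the unknown flow. Total out = 335 + T.
water balance: 270.35 + 0.542·T = 0.588·(335 + T)
(0.542 − 0.588)·T = 0.588×335 − 270.35 = -73.365
T = -73.365 / -0.046 = 1594.9 kg/h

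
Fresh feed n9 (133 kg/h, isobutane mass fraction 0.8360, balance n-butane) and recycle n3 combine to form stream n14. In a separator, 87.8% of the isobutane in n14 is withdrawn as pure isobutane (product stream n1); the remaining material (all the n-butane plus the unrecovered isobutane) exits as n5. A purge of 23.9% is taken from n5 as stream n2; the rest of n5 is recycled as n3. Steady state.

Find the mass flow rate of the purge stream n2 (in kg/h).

n-butane enters only via n9 and leaves only via the purge: 133×0.164 = 0.239×(n-butane in n5), and the separator passes all n-butane, so n-butane in n14 = n-butane in n5 = 91.264 kg/h.
isobutane in n14: m_A = 133×0.836 + (1−0.239)·(1−0.878)·m_A, so m_A = 111.19/0.9072 = 122.57 kg/h.
n5 = (1−0.878)×122.57 + 91.264 = 106.22 kg/h.
Purge n2 = 0.239×106.22 = 25.386 kg/h.

25.39 kg/h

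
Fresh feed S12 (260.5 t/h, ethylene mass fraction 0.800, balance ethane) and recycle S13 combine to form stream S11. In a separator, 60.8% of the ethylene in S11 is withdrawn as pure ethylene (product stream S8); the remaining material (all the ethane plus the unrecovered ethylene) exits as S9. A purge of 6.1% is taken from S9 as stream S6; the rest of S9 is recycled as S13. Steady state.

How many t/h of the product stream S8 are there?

ethylene in S11: m_A = 260.5×0.800 + (1−0.061)·(1−0.608)·m_A, so m_A = 208.4/0.6319 = 329.79 t/h.
Product S8 = 0.608×329.79 = 200.51 t/h.

200.5 t/h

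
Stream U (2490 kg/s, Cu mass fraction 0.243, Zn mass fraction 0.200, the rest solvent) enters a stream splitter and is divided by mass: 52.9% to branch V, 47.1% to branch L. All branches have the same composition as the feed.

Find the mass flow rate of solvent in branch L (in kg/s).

Branch L total = 0.471×2490 = 1172.8 kg/s.
solvent in L = 0.557×1172.8 = 653.24 kg/s.

653.2 kg/s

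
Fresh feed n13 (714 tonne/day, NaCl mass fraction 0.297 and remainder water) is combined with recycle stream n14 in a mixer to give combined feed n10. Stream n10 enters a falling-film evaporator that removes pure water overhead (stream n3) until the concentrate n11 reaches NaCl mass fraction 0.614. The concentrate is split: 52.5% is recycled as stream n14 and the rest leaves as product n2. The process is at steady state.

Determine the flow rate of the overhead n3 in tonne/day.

368.6 tonne/day

Overall NaCl balance (none leaves overhead): NaCl in fresh feed = NaCl in product, i.e. 714×0.297 = (1−0.525)·n11·0.614.
n11 = 212.06/(0.614×0.475) = 727.1 tonne/day.
Recycle n14 = 0.525×727.1 = 381.73 tonne/day.
Combined feed n10 = 714 + 381.73 = 1095.7 tonne/day.
Overhead n3 = n10 − n11 = 1095.7 − 727.1 = 368.63 tonne/day.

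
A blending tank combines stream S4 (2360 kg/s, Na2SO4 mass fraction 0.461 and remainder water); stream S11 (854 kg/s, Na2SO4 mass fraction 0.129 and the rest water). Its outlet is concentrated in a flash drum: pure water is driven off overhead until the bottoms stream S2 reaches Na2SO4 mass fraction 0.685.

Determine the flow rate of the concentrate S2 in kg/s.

1749 kg/s

Na2SO4 entering = 2360×0.461 + 854×0.129 = 1198.1 kg/s.
All Na2SO4 reports to S2, so S2 = 1198.1/0.685 = 1749.1 kg/s.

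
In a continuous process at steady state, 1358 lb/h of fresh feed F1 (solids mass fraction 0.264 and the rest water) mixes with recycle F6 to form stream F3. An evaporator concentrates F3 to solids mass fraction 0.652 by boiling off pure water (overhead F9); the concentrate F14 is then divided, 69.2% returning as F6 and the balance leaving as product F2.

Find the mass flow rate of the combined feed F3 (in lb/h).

Overall solids balance (none leaves overhead): solids in fresh feed = solids in product, i.e. 1358×0.264 = (1−0.692)·F14·0.652.
F14 = 358.51/(0.652×0.308) = 1785.3 lb/h.
Recycle F6 = 0.692×1785.3 = 1235.4 lb/h.
Combined feed F3 = 1358 + 1235.4 = 2593.4 lb/h.

2593 lb/h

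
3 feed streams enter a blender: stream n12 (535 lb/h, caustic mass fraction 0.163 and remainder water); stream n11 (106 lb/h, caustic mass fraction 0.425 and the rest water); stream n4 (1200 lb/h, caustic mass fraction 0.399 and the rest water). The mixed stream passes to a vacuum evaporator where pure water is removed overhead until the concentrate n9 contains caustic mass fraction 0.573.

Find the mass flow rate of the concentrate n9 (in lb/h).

caustic entering = 535×0.163 + 106×0.425 + 1200×0.399 = 611.06 lb/h.
All caustic reports to n9, so n9 = 611.06/0.573 = 1066.4 lb/h.

1066 lb/h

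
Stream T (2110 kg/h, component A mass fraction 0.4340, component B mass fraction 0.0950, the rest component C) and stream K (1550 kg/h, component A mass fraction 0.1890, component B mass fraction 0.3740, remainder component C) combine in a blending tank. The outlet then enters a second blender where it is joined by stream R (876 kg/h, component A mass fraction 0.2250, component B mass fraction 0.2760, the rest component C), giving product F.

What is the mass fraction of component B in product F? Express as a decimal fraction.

Overall, product flow = 4536 kg/h.
component B in = 2110×0.095 + 1550×0.374 + 876×0.276 = 1021.9 kg/h.
component B fraction in F = 0.2253.

0.2253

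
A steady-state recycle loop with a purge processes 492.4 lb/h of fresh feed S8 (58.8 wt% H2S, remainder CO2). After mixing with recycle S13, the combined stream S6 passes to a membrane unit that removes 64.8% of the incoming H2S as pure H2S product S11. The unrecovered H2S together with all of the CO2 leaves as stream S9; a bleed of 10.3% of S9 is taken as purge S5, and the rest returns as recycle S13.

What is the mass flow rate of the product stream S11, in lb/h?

274.2 lb/h

H2S in S6: m_A = 492.4×0.588 + (1−0.103)·(1−0.648)·m_A, so m_A = 289.53/0.6843 = 423.13 lb/h.
Product S11 = 0.648×423.13 = 274.19 lb/h.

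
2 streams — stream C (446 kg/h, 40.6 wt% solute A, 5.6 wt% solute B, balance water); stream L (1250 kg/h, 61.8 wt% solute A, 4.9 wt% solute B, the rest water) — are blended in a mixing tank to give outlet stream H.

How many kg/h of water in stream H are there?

656.2 kg/h

water out = water in = 446×0.538 + 1250×0.333 = 656.2 kg/h.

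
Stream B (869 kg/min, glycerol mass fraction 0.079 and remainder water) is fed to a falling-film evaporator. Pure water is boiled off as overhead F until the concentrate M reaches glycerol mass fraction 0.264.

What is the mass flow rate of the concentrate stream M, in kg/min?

260 kg/min

glycerol is conserved: 869×0.079 = 68.651 kg/min all reports to the concentrate.
Concentrate = 68.651/(target fraction) = 260.04 kg/min.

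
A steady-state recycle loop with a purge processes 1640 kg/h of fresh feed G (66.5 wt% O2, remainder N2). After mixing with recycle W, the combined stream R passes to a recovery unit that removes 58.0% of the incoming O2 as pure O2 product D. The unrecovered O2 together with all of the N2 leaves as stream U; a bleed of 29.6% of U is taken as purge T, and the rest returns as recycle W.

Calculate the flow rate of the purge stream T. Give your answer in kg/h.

N2 enters only via G and leaves only via the purge: 1640×0.335 = 0.296×(N2 in U), and the recovery unit passes all N2, so N2 in R = N2 in U = 1856.1 kg/h.
O2 in R: m_A = 1640×0.665 + (1−0.296)·(1−0.580)·m_A, so m_A = 1090.6/0.7043 = 1548.4 kg/h.
U = (1−0.580)×1548.4 + 1856.1 = 2506.4 kg/h.
Purge T = 0.296×2506.4 = 741.9 kg/h.

741.9 kg/h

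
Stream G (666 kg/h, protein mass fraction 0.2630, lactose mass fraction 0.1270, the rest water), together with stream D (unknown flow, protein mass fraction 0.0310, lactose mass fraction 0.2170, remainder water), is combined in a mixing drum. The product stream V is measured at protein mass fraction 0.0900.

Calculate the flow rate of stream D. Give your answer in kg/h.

Let D be the unknown flow. Total out = 666 + D.
protein balance: 175.16 + 0.031·D = 0.090·(666 + D)
(0.031 − 0.090)·D = 0.090×666 − 175.16 = -115.22
D = -115.22 / -0.059 = 1952.8 kg/h

1953 kg/h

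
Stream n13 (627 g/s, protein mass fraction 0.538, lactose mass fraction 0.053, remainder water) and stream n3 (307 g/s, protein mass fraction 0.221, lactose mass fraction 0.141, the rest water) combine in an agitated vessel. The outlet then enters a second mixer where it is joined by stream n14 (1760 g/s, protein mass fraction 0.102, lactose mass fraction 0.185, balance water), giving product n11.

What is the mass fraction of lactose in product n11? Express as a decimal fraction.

0.149

Overall, product flow = 2694 g/s.
lactose in = 627×0.053 + 307×0.141 + 1760×0.185 = 402.12 g/s.
lactose fraction in n11 = 0.149.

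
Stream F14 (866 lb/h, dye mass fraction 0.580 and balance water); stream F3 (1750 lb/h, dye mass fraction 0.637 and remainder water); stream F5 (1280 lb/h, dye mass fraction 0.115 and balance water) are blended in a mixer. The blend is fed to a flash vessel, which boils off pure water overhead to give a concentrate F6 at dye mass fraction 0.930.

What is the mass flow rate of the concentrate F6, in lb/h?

1897 lb/h

dye entering = 866×0.580 + 1750×0.637 + 1280×0.115 = 1764.2 lb/h.
All dye reports to F6, so F6 = 1764.2/0.930 = 1897 lb/h.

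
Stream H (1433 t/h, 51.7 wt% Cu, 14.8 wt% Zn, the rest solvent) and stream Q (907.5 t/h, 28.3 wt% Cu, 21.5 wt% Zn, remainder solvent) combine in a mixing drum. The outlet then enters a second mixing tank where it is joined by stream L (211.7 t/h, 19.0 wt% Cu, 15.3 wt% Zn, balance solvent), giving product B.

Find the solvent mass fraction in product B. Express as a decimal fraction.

0.421

Overall, product flow = 2552.2 t/h.
solvent in = 1433×0.335 + 907.5×0.502 + 211.7×0.657 = 1074.7 t/h.
solvent fraction in B = 0.421.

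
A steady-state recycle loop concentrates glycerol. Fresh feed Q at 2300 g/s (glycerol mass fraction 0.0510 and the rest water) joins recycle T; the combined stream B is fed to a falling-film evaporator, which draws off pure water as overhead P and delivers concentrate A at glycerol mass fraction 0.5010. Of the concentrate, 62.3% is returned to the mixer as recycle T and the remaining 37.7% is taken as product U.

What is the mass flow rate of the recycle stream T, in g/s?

Overall glycerol balance (none leaves overhead): glycerol in fresh feed = glycerol in product, i.e. 2300×0.051 = (1−0.623)·A·0.501.
A = 117.3/(0.501×0.377) = 621.04 g/s.
Recycle T = 0.623×621.04 = 386.91 g/s.

386.9 g/s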